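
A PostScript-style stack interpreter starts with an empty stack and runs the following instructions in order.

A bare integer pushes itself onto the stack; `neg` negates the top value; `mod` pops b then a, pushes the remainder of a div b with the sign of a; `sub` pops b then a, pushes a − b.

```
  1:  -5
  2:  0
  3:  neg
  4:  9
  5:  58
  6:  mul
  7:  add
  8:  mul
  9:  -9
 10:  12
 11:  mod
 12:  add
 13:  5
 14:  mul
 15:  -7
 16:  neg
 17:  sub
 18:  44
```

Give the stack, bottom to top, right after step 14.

-5  -> [-5]
0   -> [-5, 0]
neg -> [-5, 0]
9   -> [-5, 0, 9]
58  -> [-5, 0, 9, 58]
mul -> [-5, 0, 522]
add -> [-5, 522]
mul -> [-2610]
-9  -> [-2610, -9]
12  -> [-2610, -9, 12]
mod -> [-2610, -9]
add -> [-2619]
5   -> [-2619, 5]
mul -> [-13095]

[-13095]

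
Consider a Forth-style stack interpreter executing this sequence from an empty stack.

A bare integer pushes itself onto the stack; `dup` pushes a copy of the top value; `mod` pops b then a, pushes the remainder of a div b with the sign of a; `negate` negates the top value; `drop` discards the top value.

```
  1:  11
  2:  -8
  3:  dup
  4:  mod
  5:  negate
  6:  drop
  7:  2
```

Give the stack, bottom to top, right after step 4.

11  -> [11]
-8  -> [11, -8]
dup -> [11, -8, -8]
mod -> [11, 0]

[11, 0]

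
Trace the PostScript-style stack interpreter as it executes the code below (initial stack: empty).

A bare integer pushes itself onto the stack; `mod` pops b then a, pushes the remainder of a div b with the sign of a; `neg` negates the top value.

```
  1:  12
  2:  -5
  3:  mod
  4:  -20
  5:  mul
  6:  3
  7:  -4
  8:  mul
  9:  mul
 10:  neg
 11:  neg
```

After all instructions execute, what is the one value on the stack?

480

12  → [12]
-5  → [12, -5]
mod → [2]
-20 → [2, -20]
mul → [-40]
3   → [-40, 3]
-4  → [-40, 3, -4]
mul → [-40, -12]
mul → [480]
neg → [-480]
neg → [480]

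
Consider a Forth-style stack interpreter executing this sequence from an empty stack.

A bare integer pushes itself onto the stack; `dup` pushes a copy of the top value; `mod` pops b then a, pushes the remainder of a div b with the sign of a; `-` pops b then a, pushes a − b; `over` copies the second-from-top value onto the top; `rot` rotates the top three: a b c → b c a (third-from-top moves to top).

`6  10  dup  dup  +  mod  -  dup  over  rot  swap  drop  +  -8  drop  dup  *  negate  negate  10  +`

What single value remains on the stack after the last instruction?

74

6      : 6
10     : 6 10
dup    : 6 10 10
dup    : 6 10 10 10
+      : 6 10 20
mod    : 6 10
-      : -4
dup    : -4 -4
over   : -4 -4 -4
rot    : -4 -4 -4
swap   : -4 -4 -4
drop   : -4 -4
+      : -8
-8     : -8 -8
drop   : -8
dup    : -8 -8
*      : 64
negate : -64
negate : 64
10     : 64 10
+      : 74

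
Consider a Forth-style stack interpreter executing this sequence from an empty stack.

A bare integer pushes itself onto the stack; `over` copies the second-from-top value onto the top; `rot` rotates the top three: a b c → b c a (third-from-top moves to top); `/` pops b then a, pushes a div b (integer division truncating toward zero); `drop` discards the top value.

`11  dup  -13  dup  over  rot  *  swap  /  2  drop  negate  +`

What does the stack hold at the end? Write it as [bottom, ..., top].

[11, 24]

11     -> 11
dup    -> 11 11
-13    -> 11 11 -13
dup    -> 11 11 -13 -13
over   -> 11 11 -13 -13 -13
rot    -> 11 11 -13 -13 -13
*      -> 11 11 -13 169
swap   -> 11 11 169 -13
/      -> 11 11 -13
2      -> 11 11 -13 2
drop   -> 11 11 -13
negate -> 11 11 13
+      -> 11 24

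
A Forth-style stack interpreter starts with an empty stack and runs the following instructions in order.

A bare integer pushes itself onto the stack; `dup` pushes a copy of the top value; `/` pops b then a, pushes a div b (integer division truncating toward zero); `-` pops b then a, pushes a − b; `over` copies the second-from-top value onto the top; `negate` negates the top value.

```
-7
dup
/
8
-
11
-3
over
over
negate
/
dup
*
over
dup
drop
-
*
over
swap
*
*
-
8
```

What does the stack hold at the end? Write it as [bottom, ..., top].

-7     -> [-7]
dup    -> [-7, -7]
/      -> [1]
8      -> [1, 8]
-      -> [-7]
11     -> [-7, 11]
-3     -> [-7, 11, -3]
over   -> [-7, 11, -3, 11]
over   -> [-7, 11, -3, 11, -3]
negate -> [-7, 11, -3, 11, 3]
/      -> [-7, 11, -3, 3]
dup    -> [-7, 11, -3, 3, 3]
*      -> [-7, 11, -3, 9]
over   -> [-7, 11, -3, 9, -3]
dup    -> [-7, 11, -3, 9, -3, -3]
drop   -> [-7, 11, -3, 9, -3]
-      -> [-7, 11, -3, 12]
*      -> [-7, 11, -36]
over   -> [-7, 11, -36, 11]
swap   -> [-7, 11, 11, -36]
*      -> [-7, 11, -396]
*      -> [-7, -4356]
-      -> [4349]
8      -> [4349, 8]

[4349, 8]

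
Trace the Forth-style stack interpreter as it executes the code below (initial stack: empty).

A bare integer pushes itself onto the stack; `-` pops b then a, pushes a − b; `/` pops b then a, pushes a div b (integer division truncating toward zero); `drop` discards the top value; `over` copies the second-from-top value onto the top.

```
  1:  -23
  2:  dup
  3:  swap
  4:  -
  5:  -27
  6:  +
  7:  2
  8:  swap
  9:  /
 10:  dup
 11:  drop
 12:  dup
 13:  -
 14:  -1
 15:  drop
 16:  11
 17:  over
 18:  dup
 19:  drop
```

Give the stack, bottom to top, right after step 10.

[0, 0]

-23  -> -23
dup  -> -23 -23
swap -> -23 -23
-    -> 0
-27  -> 0 -27
+    -> -27
2    -> -27 2
swap -> 2 -27
/    -> 0
dup  -> 0 0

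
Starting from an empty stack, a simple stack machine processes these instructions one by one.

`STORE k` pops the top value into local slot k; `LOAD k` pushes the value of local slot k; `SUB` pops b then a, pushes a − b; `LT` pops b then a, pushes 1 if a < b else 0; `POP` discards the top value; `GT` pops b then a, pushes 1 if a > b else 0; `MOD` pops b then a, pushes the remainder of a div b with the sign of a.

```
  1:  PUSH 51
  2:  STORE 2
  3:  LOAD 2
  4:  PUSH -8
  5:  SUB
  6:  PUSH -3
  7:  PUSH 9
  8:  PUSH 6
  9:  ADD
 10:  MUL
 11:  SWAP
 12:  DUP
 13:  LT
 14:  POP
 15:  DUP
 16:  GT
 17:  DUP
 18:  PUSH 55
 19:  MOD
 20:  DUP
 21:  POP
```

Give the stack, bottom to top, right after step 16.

[0]

PUSH 51 → [51]
STORE 2 → []
LOAD 2  → [51]
PUSH -8 → [51, -8]
SUB     → [59]
PUSH -3 → [59, -3]
PUSH 9  → [59, -3, 9]
PUSH 6  → [59, -3, 9, 6]
ADD     → [59, -3, 15]
MUL     → [59, -45]
SWAP    → [-45, 59]
DUP     → [-45, 59, 59]
LT      → [-45, 0]
POP     → [-45]
DUP     → [-45, -45]
GT      → [0]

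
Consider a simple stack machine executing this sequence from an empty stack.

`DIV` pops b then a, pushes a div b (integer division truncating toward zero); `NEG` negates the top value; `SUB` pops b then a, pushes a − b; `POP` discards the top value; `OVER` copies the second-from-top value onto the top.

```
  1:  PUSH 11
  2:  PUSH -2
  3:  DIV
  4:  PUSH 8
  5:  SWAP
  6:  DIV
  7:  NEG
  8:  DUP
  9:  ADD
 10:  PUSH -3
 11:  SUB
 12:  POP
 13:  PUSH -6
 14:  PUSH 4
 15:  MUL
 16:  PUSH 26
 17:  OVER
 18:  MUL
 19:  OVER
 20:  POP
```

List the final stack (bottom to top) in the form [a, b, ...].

[-24, -624]

PUSH 11 -> 11
PUSH -2 -> 11 -2
DIV     -> -5
PUSH 8  -> -5 8
SWAP    -> 8 -5
DIV     -> -1
NEG     -> 1
DUP     -> 1 1
ADD     -> 2
PUSH -3 -> 2 -3
SUB     -> 5
POP     -> (empty)
PUSH -6 -> -6
PUSH 4  -> -6 4
MUL     -> -24
PUSH 26 -> -24 26
OVER    -> -24 26 -24
MUL     -> -24 -624
OVER    -> -24 -624 -24
POP     -> -24 -624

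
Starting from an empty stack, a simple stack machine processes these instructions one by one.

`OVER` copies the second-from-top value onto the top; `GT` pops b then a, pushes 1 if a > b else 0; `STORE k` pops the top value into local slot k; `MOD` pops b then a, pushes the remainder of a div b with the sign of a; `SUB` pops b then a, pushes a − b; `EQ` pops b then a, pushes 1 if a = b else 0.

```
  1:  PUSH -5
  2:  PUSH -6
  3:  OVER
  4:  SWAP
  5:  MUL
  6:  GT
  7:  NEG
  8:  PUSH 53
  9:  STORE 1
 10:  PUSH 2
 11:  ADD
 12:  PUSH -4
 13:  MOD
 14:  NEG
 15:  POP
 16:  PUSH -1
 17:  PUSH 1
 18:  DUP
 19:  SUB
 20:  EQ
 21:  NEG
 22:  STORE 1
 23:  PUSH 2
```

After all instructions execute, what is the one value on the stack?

2

PUSH -5 → -5
PUSH -6 → -5 -6
OVER    → -5 -6 -5
SWAP    → -5 -5 -6
MUL     → -5 30
GT      → 0
NEG     → 0
PUSH 53 → 0 53
STORE 1 → 0
PUSH 2  → 0 2
ADD     → 2
PUSH -4 → 2 -4
MOD     → 2
NEG     → -2
POP     → (empty)
PUSH -1 → -1
PUSH 1  → -1 1
DUP     → -1 1 1
SUB     → -1 0
EQ      → 0
NEG     → 0
STORE 1 → (empty)
PUSH 2  → 2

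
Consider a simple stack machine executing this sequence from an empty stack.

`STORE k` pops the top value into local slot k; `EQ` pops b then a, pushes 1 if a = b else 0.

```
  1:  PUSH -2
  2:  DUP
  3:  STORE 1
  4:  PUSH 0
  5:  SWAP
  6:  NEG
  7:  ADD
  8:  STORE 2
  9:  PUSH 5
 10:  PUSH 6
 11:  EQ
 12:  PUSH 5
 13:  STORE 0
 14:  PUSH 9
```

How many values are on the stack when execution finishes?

PUSH -2 : [-2]
DUP     : [-2, -2]
STORE 1 : [-2]
PUSH 0  : [-2, 0]
SWAP    : [0, -2]
NEG     : [0, 2]
ADD     : [2]
STORE 2 : []
PUSH 5  : [5]
PUSH 6  : [5, 6]
EQ      : [0]
PUSH 5  : [0, 5]
STORE 0 : [0]
PUSH 9  : [0, 9]

2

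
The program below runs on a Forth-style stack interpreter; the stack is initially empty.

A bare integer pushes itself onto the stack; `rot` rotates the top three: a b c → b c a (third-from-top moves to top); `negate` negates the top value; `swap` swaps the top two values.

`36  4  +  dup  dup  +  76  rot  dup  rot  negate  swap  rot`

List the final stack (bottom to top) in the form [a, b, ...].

[80, -76, 40, 40]

36     : [36]
4      : [36, 4]
+      : [40]
dup    : [40, 40]
dup    : [40, 40, 40]
+      : [40, 80]
76     : [40, 80, 76]
rot    : [80, 76, 40]
dup    : [80, 76, 40, 40]
rot    : [80, 40, 40, 76]
negate : [80, 40, 40, -76]
swap   : [80, 40, -76, 40]
rot    : [80, -76, 40, 40]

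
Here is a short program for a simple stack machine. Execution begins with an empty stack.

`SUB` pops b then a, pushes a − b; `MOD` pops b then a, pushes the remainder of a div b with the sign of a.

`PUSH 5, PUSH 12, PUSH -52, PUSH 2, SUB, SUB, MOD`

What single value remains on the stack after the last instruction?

PUSH 5   → [5]
PUSH 12  → [5, 12]
PUSH -52 → [5, 12, -52]
PUSH 2   → [5, 12, -52, 2]
SUB      → [5, 12, -54]
SUB      → [5, 66]
MOD      → [5]

5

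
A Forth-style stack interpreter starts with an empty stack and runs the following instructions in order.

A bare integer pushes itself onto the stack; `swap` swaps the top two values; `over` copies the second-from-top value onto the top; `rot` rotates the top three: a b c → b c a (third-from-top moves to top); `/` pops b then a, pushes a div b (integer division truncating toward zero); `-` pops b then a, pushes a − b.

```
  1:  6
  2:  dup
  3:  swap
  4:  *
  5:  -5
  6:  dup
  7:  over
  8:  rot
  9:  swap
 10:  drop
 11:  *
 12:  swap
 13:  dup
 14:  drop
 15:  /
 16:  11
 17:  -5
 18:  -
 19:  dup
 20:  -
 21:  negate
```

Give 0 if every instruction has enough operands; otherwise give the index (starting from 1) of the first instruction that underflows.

6      : 6
dup    : 6 6
swap   : 6 6
*      : 36
-5     : 36 -5
dup    : 36 -5 -5
over   : 36 -5 -5 -5
rot    : 36 -5 -5 -5
swap   : 36 -5 -5 -5
drop   : 36 -5 -5
*      : 36 25
swap   : 25 36
dup    : 25 36 36
drop   : 25 36
/      : 0
11     : 0 11
-5     : 0 11 -5
-      : 0 16
dup    : 0 16 16
-      : 0 0
negate : 0 0

0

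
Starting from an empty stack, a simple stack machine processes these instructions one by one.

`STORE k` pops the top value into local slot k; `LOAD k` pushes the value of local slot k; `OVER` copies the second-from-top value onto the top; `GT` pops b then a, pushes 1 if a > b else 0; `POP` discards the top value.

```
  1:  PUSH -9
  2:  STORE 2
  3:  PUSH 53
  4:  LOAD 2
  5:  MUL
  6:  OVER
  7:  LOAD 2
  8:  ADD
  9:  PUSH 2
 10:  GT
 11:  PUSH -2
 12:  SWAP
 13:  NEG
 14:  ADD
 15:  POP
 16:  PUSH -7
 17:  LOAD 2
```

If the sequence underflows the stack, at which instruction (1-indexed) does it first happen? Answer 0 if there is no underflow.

6

PUSH -9 -> [-9]
STORE 2 -> []
PUSH 53 -> [53]
LOAD 2  -> [53, -9]
MUL     -> [-477]
OVER  — needs 2 operands, stack has 1 → underflow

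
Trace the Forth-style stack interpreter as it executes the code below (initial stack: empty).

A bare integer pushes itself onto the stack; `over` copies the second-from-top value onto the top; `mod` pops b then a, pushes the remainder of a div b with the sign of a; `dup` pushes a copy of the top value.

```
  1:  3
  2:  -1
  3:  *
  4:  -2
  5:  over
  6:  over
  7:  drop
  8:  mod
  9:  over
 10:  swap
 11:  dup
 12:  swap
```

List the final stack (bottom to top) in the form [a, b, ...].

[-3, -3, -2, -2]

3     3
-1    3 -1
*     -3
-2    -3 -2
over  -3 -2 -3
over  -3 -2 -3 -2
drop  -3 -2 -3
mod   -3 -2
over  -3 -2 -3
swap  -3 -3 -2
dup   -3 -3 -2 -2
swap  -3 -3 -2 -2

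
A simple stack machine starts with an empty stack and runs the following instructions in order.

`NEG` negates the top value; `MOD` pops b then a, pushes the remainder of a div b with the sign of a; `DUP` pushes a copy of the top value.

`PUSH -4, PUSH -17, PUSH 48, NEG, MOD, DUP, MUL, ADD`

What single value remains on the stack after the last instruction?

285

PUSH -4  → [-4]
PUSH -17 → [-4, -17]
PUSH 48  → [-4, -17, 48]
NEG      → [-4, -17, -48]
MOD      → [-4, -17]
DUP      → [-4, -17, -17]
MUL      → [-4, 289]
ADD      → [285]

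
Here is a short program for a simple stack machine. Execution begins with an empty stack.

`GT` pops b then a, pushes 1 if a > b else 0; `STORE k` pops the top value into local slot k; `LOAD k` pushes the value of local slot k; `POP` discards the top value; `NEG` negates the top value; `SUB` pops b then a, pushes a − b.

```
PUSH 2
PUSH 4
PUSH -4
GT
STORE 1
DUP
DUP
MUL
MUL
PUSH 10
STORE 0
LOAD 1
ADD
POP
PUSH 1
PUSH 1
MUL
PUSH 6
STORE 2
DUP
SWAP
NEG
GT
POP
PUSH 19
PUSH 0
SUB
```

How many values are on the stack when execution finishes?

PUSH 2  → [2]
PUSH 4  → [2, 4]
PUSH -4 → [2, 4, -4]
GT      → [2, 1]
STORE 1 → [2]
DUP     → [2, 2]
DUP     → [2, 2, 2]
MUL     → [2, 4]
MUL     → [8]
PUSH 10 → [8, 10]
STORE 0 → [8]
LOAD 1  → [8, 1]
ADD     → [9]
POP     → []
PUSH 1  → [1]
PUSH 1  → [1, 1]
MUL     → [1]
PUSH 6  → [1, 6]
STORE 2 → [1]
DUP     → [1, 1]
SWAP    → [1, 1]
NEG     → [1, -1]
GT      → [1]
POP     → []
PUSH 19 → [19]
PUSH 0  → [19, 0]
SUB     → [19]

1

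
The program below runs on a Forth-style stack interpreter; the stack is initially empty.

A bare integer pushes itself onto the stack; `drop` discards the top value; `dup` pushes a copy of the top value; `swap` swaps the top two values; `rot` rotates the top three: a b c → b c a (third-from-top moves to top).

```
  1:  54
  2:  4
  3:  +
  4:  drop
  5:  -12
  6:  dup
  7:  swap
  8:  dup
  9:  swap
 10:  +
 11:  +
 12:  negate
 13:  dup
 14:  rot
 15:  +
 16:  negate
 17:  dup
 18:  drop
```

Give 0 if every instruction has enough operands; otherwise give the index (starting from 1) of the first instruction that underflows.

14

54     → 54
4      → 54 4
+      → 58
drop   → (empty)
-12    → -12
dup    → -12 -12
swap   → -12 -12
dup    → -12 -12 -12
swap   → -12 -12 -12
+      → -12 -24
+      → -36
negate → 36
dup    → 36 36
rot  — needs 3 operands, stack has 2 → underflow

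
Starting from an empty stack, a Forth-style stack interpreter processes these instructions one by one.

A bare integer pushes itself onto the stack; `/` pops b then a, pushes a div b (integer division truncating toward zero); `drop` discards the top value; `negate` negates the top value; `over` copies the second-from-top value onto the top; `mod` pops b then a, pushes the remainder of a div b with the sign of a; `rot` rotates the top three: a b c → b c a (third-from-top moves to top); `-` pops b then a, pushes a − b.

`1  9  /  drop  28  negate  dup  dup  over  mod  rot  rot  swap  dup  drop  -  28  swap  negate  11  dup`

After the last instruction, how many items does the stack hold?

1      : [1]
9      : [1, 9]
/      : [0]
drop   : []
28     : [28]
negate : [-28]
dup    : [-28, -28]
dup    : [-28, -28, -28]
over   : [-28, -28, -28, -28]
mod    : [-28, -28, 0]
rot    : [-28, 0, -28]
rot    : [0, -28, -28]
swap   : [0, -28, -28]
dup    : [0, -28, -28, -28]
drop   : [0, -28, -28]
-      : [0, 0]
28     : [0, 0, 28]
swap   : [0, 28, 0]
negate : [0, 28, 0]
11     : [0, 28, 0, 11]
dup    : [0, 28, 0, 11, 11]

5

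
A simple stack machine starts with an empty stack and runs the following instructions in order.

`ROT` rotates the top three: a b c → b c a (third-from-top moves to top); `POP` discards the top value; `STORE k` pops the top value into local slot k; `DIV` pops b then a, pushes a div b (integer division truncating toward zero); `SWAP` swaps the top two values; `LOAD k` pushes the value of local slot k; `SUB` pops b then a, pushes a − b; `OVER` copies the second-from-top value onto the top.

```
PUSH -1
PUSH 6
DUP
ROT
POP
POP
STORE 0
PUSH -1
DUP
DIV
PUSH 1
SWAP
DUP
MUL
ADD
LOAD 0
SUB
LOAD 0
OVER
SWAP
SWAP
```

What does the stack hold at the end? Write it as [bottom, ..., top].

[-4, 6, -4]

PUSH -1 : -1
PUSH 6  : -1 6
DUP     : -1 6 6
ROT     : 6 6 -1
POP     : 6 6
POP     : 6
STORE 0 : (empty)
PUSH -1 : -1
DUP     : -1 -1
DIV     : 1
PUSH 1  : 1 1
SWAP    : 1 1
DUP     : 1 1 1
MUL     : 1 1
ADD     : 2
LOAD 0  : 2 6
SUB     : -4
LOAD 0  : -4 6
OVER    : -4 6 -4
SWAP    : -4 -4 6
SWAP    : -4 6 -4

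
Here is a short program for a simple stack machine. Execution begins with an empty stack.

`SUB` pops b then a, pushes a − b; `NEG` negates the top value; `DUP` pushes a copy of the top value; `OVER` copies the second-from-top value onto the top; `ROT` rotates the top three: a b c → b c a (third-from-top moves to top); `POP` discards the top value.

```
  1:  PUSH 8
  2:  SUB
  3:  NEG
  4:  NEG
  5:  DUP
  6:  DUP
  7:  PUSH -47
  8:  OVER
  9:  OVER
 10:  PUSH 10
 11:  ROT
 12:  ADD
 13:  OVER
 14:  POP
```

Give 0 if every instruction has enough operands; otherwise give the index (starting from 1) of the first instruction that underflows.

2

PUSH 8 → 8
SUB  — needs 2 operands, stack has 1 → underflow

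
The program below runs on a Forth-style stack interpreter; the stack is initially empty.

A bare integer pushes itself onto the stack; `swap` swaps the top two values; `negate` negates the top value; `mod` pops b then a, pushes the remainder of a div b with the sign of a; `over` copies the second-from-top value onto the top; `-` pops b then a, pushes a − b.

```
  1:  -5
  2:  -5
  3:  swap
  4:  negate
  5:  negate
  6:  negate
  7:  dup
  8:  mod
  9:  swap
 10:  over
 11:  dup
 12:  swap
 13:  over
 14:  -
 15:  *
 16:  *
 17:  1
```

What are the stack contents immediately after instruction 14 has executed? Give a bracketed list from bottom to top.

-5     -> [-5]
-5     -> [-5, -5]
swap   -> [-5, -5]
negate -> [-5, 5]
negate -> [-5, -5]
negate -> [-5, 5]
dup    -> [-5, 5, 5]
mod    -> [-5, 0]
swap   -> [0, -5]
over   -> [0, -5, 0]
dup    -> [0, -5, 0, 0]
swap   -> [0, -5, 0, 0]
over   -> [0, -5, 0, 0, 0]
-      -> [0, -5, 0, 0]

[0, -5, 0, 0]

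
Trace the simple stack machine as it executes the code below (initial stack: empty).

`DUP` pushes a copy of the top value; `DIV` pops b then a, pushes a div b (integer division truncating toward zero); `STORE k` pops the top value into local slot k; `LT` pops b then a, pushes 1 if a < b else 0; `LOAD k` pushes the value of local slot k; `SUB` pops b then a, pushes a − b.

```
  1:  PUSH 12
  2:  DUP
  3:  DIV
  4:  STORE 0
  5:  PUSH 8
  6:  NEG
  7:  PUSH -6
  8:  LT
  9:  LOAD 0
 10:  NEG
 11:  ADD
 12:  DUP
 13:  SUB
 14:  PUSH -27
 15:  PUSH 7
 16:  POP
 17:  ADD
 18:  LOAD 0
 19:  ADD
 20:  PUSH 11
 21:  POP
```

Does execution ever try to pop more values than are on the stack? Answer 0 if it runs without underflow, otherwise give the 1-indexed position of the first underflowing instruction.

0

PUSH 12   12
DUP       12 12
DIV       1
STORE 0   (empty)
PUSH 8    8
NEG       -8
PUSH -6   -8 -6
LT        1
LOAD 0    1 1
NEG       1 -1
ADD       0
DUP       0 0
SUB       0
PUSH -27  0 -27
PUSH 7    0 -27 7
POP       0 -27
ADD       -27
LOAD 0    -27 1
ADD       -26
PUSH 11   -26 11
POP       -26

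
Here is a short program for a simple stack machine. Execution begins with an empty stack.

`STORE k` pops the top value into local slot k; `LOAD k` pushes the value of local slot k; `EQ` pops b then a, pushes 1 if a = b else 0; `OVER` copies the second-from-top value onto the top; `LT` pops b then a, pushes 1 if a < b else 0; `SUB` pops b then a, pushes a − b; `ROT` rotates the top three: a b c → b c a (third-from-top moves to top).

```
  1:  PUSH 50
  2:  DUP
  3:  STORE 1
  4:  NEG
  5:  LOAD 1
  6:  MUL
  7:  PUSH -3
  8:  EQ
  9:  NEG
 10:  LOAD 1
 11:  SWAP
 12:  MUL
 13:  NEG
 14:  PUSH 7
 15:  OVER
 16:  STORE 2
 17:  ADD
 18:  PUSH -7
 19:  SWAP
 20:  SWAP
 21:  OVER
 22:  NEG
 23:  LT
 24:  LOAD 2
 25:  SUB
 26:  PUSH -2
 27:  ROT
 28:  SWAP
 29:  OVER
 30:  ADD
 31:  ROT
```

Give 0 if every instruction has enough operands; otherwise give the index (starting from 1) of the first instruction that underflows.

PUSH 50  [50]
DUP      [50, 50]
STORE 1  [50]
NEG      [-50]
LOAD 1   [-50, 50]
MUL      [-2500]
PUSH -3  [-2500, -3]
EQ       [0]
NEG      [0]
LOAD 1   [0, 50]
SWAP     [50, 0]
MUL      [0]
NEG      [0]
PUSH 7   [0, 7]
OVER     [0, 7, 0]
STORE 2  [0, 7]
ADD      [7]
PUSH -7  [7, -7]
SWAP     [-7, 7]
SWAP     [7, -7]
OVER     [7, -7, 7]
NEG      [7, -7, -7]
LT       [7, 0]
LOAD 2   [7, 0, 0]
SUB      [7, 0]
PUSH -2  [7, 0, -2]
ROT      [0, -2, 7]
SWAP     [0, 7, -2]
OVER     [0, 7, -2, 7]
ADD      [0, 7, 5]
ROT      [7, 5, 0]

0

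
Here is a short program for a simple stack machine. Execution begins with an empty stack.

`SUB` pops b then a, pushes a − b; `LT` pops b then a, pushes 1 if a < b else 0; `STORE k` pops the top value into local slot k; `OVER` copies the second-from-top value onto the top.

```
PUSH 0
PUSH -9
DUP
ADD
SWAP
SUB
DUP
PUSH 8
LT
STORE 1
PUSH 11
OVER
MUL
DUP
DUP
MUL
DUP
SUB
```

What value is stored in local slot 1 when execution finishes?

PUSH 0  -> [0]
PUSH -9 -> [0, -9]
DUP     -> [0, -9, -9]
ADD     -> [0, -18]
SWAP    -> [-18, 0]
SUB     -> [-18]
DUP     -> [-18, -18]
PUSH 8  -> [-18, -18, 8]
LT      -> [-18, 1]
STORE 1 -> [-18]
PUSH 11 -> [-18, 11]
OVER    -> [-18, 11, -18]
MUL     -> [-18, -198]
DUP     -> [-18, -198, -198]
DUP     -> [-18, -198, -198, -198]
MUL     -> [-18, -198, 39204]
DUP     -> [-18, -198, 39204, 39204]
SUB     -> [-18, -198, 0]

1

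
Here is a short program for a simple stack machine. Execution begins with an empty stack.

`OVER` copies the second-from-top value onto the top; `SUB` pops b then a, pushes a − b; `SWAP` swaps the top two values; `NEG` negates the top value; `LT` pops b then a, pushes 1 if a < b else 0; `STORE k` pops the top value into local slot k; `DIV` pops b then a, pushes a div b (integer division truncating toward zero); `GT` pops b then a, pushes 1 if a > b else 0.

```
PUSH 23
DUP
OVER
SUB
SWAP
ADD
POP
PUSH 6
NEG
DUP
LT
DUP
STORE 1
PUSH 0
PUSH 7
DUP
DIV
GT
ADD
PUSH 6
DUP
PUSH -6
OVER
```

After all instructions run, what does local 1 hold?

0

PUSH 23 : 23
DUP     : 23 23
OVER    : 23 23 23
SUB     : 23 0
SWAP    : 0 23
ADD     : 23
POP     : (empty)
PUSH 6  : 6
NEG     : -6
DUP     : -6 -6
LT      : 0
DUP     : 0 0
STORE 1 : 0
PUSH 0  : 0 0
PUSH 7  : 0 0 7
DUP     : 0 0 7 7
DIV     : 0 0 1
GT      : 0 0
ADD     : 0
PUSH 6  : 0 6
DUP     : 0 6 6
PUSH -6 : 0 6 6 -6
OVER    : 0 6 6 -6 6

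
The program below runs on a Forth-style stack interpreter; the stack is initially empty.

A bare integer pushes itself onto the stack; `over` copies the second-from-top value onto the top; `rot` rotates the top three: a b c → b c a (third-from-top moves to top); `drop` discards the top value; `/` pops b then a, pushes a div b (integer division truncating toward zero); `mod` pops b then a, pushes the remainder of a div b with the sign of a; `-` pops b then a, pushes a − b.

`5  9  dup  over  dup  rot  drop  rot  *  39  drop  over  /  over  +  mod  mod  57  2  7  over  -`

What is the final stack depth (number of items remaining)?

5    : [5]
9    : [5, 9]
dup  : [5, 9, 9]
over : [5, 9, 9, 9]
dup  : [5, 9, 9, 9, 9]
rot  : [5, 9, 9, 9, 9]
drop : [5, 9, 9, 9]
rot  : [5, 9, 9, 9]
*    : [5, 9, 81]
39   : [5, 9, 81, 39]
drop : [5, 9, 81]
over : [5, 9, 81, 9]
/    : [5, 9, 9]
over : [5, 9, 9, 9]
+    : [5, 9, 18]
mod  : [5, 9]
mod  : [5]
57   : [5, 57]
2    : [5, 57, 2]
7    : [5, 57, 2, 7]
over : [5, 57, 2, 7, 2]
-    : [5, 57, 2, 5]

4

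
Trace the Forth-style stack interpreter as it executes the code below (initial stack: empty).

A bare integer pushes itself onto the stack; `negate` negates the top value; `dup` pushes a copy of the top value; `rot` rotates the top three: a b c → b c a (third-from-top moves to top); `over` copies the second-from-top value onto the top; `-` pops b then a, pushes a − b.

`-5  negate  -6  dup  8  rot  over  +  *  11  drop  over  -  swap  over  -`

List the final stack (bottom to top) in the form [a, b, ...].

-5     -> [-5]
negate -> [5]
-6     -> [5, -6]
dup    -> [5, -6, -6]
8      -> [5, -6, -6, 8]
rot    -> [5, -6, 8, -6]
over   -> [5, -6, 8, -6, 8]
+      -> [5, -6, 8, 2]
*      -> [5, -6, 16]
11     -> [5, -6, 16, 11]
drop   -> [5, -6, 16]
over   -> [5, -6, 16, -6]
-      -> [5, -6, 22]
swap   -> [5, 22, -6]
over   -> [5, 22, -6, 22]
-      -> [5, 22, -28]

[5, 22, -28]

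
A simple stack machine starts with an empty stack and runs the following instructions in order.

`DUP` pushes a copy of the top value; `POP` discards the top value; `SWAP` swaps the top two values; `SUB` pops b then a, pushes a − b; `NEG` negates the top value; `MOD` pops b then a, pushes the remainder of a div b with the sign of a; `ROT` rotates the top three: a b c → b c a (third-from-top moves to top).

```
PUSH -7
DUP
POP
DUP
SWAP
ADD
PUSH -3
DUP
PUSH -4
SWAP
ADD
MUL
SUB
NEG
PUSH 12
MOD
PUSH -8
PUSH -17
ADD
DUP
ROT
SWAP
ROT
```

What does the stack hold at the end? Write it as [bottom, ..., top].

[11, -25, -25]

PUSH -7  -> [-7]
DUP      -> [-7, -7]
POP      -> [-7]
DUP      -> [-7, -7]
SWAP     -> [-7, -7]
ADD      -> [-14]
PUSH -3  -> [-14, -3]
DUP      -> [-14, -3, -3]
PUSH -4  -> [-14, -3, -3, -4]
SWAP     -> [-14, -3, -4, -3]
ADD      -> [-14, -3, -7]
MUL      -> [-14, 21]
SUB      -> [-35]
NEG      -> [35]
PUSH 12  -> [35, 12]
MOD      -> [11]
PUSH -8  -> [11, -8]
PUSH -17 -> [11, -8, -17]
ADD      -> [11, -25]
DUP      -> [11, -25, -25]
ROT      -> [-25, -25, 11]
SWAP     -> [-25, 11, -25]
ROT      -> [11, -25, -25]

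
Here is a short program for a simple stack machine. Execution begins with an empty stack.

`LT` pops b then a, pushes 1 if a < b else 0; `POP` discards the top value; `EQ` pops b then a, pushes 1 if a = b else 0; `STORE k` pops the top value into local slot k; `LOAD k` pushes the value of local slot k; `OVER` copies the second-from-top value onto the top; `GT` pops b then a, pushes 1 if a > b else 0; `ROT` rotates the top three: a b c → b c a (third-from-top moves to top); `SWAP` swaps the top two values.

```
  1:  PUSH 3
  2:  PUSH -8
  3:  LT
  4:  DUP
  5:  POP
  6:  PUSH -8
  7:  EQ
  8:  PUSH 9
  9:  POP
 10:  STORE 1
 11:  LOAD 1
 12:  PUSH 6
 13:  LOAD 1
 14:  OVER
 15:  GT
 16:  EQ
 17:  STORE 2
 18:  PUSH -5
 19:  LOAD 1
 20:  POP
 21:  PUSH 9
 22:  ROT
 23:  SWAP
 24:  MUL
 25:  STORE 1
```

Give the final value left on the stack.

-5

PUSH 3  : 3
PUSH -8 : 3 -8
LT      : 0
DUP     : 0 0
POP     : 0
PUSH -8 : 0 -8
EQ      : 0
PUSH 9  : 0 9
POP     : 0
STORE 1 : (empty)
LOAD 1  : 0
PUSH 6  : 0 6
LOAD 1  : 0 6 0
OVER    : 0 6 0 6
GT      : 0 6 0
EQ      : 0 0
STORE 2 : 0
PUSH -5 : 0 -5
LOAD 1  : 0 -5 0
POP     : 0 -5
PUSH 9  : 0 -5 9
ROT     : -5 9 0
SWAP    : -5 0 9
MUL     : -5 0
STORE 1 : -5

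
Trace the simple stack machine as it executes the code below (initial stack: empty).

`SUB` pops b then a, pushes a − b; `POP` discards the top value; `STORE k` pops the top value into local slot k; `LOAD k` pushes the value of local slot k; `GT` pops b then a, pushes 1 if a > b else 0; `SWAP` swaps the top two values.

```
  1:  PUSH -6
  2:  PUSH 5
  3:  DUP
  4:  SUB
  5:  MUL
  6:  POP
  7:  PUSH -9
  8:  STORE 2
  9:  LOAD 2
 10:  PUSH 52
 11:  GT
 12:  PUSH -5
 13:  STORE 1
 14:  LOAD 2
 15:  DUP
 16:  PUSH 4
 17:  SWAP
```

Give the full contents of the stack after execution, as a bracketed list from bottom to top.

[0, -9, 4, -9]

PUSH -6 : [-6]
PUSH 5  : [-6, 5]
DUP     : [-6, 5, 5]
SUB     : [-6, 0]
MUL     : [0]
POP     : []
PUSH -9 : [-9]
STORE 2 : []
LOAD 2  : [-9]
PUSH 52 : [-9, 52]
GT      : [0]
PUSH -5 : [0, -5]
STORE 1 : [0]
LOAD 2  : [0, -9]
DUP     : [0, -9, -9]
PUSH 4  : [0, -9, -9, 4]
SWAP    : [0, -9, 4, -9]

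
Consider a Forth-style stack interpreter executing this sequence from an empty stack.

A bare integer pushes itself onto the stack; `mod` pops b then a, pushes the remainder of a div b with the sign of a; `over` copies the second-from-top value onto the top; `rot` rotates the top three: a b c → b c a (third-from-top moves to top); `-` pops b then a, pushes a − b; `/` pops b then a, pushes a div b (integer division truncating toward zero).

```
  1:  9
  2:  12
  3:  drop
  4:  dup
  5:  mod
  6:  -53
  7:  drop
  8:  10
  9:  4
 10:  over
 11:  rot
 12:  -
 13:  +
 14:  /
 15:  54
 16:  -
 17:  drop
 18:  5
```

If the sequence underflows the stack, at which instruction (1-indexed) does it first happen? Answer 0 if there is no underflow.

9    : 9
12   : 9 12
drop : 9
dup  : 9 9
mod  : 0
-53  : 0 -53
drop : 0
10   : 0 10
4    : 0 10 4
over : 0 10 4 10
rot  : 0 4 10 10
-    : 0 4 0
+    : 0 4
/    : 0
54   : 0 54
-    : -54
drop : (empty)
5    : 5

0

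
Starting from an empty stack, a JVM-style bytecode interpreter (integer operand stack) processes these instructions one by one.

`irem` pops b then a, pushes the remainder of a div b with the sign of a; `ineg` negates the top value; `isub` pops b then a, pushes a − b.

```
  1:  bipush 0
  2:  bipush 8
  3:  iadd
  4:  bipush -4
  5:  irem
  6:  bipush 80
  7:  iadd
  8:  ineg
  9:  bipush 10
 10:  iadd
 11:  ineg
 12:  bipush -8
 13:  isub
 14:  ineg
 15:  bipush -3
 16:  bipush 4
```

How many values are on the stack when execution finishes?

3

bipush 0  → [0]
bipush 8  → [0, 8]
iadd      → [8]
bipush -4 → [8, -4]
irem      → [0]
bipush 80 → [0, 80]
iadd      → [80]
ineg      → [-80]
bipush 10 → [-80, 10]
iadd      → [-70]
ineg      → [70]
bipush -8 → [70, -8]
isub      → [78]
ineg      → [-78]
bipush -3 → [-78, -3]
bipush 4  → [-78, -3, 4]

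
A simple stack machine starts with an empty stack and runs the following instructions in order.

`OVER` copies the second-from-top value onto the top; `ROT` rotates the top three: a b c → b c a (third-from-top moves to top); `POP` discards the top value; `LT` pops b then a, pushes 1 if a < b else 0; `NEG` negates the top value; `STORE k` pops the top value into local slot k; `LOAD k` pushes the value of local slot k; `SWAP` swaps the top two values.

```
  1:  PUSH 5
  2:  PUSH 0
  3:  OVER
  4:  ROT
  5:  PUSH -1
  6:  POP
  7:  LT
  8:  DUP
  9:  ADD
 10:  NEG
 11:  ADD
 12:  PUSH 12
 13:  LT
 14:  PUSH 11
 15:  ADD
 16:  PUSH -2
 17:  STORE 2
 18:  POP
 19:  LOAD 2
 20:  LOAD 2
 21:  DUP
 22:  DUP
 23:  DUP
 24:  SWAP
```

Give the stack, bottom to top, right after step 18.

PUSH 5  → [5]
PUSH 0  → [5, 0]
OVER    → [5, 0, 5]
ROT     → [0, 5, 5]
PUSH -1 → [0, 5, 5, -1]
POP     → [0, 5, 5]
LT      → [0, 0]
DUP     → [0, 0, 0]
ADD     → [0, 0]
NEG     → [0, 0]
ADD     → [0]
PUSH 12 → [0, 12]
LT      → [1]
PUSH 11 → [1, 11]
ADD     → [12]
PUSH -2 → [12, -2]
STORE 2 → [12]
POP     → []

[]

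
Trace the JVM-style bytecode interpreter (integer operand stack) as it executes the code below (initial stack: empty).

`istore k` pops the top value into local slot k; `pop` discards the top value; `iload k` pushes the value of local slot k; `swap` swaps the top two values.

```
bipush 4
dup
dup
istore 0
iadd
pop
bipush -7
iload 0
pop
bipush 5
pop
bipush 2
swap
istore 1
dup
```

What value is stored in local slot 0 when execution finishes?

bipush 4  : [4]
dup       : [4, 4]
dup       : [4, 4, 4]
istore 0  : [4, 4]
iadd      : [8]
pop       : []
bipush -7 : [-7]
iload 0   : [-7, 4]
pop       : [-7]
bipush 5  : [-7, 5]
pop       : [-7]
bipush 2  : [-7, 2]
swap      : [2, -7]
istore 1  : [2]
dup       : [2, 2]

4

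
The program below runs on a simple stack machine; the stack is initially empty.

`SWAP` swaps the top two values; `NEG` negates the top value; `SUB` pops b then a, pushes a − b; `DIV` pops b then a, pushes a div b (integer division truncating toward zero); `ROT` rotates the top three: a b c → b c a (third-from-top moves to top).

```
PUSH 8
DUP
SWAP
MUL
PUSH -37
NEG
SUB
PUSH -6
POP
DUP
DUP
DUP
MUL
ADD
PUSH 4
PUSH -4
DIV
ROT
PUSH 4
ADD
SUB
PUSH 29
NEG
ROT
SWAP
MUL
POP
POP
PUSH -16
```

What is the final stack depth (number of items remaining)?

1

PUSH 8    8
DUP       8 8
SWAP      8 8
MUL       64
PUSH -37  64 -37
NEG       64 37
SUB       27
PUSH -6   27 -6
POP       27
DUP       27 27
DUP       27 27 27
DUP       27 27 27 27
MUL       27 27 729
ADD       27 756
PUSH 4    27 756 4
PUSH -4   27 756 4 -4
DIV       27 756 -1
ROT       756 -1 27
PUSH 4    756 -1 27 4
ADD       756 -1 31
SUB       756 -32
PUSH 29   756 -32 29
NEG       756 -32 -29
ROT       -32 -29 756
SWAP      -32 756 -29
MUL       -32 -21924
POP       -32
POP       (empty)
PUSH -16  -16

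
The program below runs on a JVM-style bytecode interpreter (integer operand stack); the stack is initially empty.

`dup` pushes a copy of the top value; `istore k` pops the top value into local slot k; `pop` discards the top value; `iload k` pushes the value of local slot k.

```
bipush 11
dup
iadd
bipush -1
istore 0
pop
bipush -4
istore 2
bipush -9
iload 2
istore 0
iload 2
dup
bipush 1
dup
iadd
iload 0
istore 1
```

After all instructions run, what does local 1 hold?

bipush 11  [11]
dup        [11, 11]
iadd       [22]
bipush -1  [22, -1]
istore 0   [22]
pop        []
bipush -4  [-4]
istore 2   []
bipush -9  [-9]
iload 2    [-9, -4]
istore 0   [-9]
iload 2    [-9, -4]
dup        [-9, -4, -4]
bipush 1   [-9, -4, -4, 1]
dup        [-9, -4, -4, 1, 1]
iadd       [-9, -4, -4, 2]
iload 0    [-9, -4, -4, 2, -4]
istore 1   [-9, -4, -4, 2]

-4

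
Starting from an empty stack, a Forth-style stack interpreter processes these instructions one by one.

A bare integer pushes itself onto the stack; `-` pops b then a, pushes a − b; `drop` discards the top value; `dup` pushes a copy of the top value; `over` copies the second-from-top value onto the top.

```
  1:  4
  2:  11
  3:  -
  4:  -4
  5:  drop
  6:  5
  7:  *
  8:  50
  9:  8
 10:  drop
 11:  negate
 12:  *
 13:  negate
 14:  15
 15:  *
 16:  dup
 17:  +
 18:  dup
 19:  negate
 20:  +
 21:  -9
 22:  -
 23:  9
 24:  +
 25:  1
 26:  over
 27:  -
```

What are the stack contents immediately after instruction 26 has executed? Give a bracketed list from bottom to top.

4      → 4
11     → 4 11
-      → -7
-4     → -7 -4
drop   → -7
5      → -7 5
*      → -35
50     → -35 50
8      → -35 50 8
drop   → -35 50
negate → -35 -50
*      → 1750
negate → -1750
15     → -1750 15
*      → -26250
dup    → -26250 -26250
+      → -52500
dup    → -52500 -52500
negate → -52500 52500
+      → 0
-9     → 0 -9
-      → 9
9      → 9 9
+      → 18
1      → 18 1
over   → 18 1 18

[18, 1, 18]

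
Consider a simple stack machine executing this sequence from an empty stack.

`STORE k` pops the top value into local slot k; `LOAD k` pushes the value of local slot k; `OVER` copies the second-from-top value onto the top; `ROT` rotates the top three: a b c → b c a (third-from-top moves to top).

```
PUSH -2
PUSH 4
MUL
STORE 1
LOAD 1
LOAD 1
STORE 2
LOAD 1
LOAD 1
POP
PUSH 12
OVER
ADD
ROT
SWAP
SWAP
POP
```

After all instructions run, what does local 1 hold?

-8

PUSH -2 → [-2]
PUSH 4  → [-2, 4]
MUL     → [-8]
STORE 1 → []
LOAD 1  → [-8]
LOAD 1  → [-8, -8]
STORE 2 → [-8]
LOAD 1  → [-8, -8]
LOAD 1  → [-8, -8, -8]
POP     → [-8, -8]
PUSH 12 → [-8, -8, 12]
OVER    → [-8, -8, 12, -8]
ADD     → [-8, -8, 4]
ROT     → [-8, 4, -8]
SWAP    → [-8, -8, 4]
SWAP    → [-8, 4, -8]
POP     → [-8, 4]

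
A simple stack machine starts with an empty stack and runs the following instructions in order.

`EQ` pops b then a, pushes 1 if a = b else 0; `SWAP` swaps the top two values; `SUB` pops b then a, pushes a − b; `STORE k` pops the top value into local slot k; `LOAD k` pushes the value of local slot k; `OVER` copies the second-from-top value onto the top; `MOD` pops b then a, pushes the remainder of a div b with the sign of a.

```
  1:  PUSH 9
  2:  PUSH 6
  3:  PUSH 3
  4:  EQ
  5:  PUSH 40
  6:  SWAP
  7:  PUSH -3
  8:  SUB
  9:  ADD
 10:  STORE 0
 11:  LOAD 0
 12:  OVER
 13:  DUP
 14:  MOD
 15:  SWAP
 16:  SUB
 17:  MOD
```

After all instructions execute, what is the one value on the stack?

PUSH 9   9
PUSH 6   9 6
PUSH 3   9 6 3
EQ       9 0
PUSH 40  9 0 40
SWAP     9 40 0
PUSH -3  9 40 0 -3
SUB      9 40 3
ADD      9 43
STORE 0  9
LOAD 0   9 43
OVER     9 43 9
DUP      9 43 9 9
MOD      9 43 0
SWAP     9 0 43
SUB      9 -43
MOD      9

9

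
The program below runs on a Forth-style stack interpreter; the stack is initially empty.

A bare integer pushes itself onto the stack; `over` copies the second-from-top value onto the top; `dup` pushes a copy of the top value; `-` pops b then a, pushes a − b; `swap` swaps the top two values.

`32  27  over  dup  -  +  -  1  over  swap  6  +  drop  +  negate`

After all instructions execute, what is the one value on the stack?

-10

32     -> 32
27     -> 32 27
over   -> 32 27 32
dup    -> 32 27 32 32
-      -> 32 27 0
+      -> 32 27
-      -> 5
1      -> 5 1
over   -> 5 1 5
swap   -> 5 5 1
6      -> 5 5 1 6
+      -> 5 5 7
drop   -> 5 5
+      -> 10
negate -> -10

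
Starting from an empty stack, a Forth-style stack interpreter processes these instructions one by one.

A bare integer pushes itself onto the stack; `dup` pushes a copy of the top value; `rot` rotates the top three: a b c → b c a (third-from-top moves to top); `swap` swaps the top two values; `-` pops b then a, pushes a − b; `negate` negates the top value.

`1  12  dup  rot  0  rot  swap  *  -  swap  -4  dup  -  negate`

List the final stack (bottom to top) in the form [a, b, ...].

1      : [1]
12     : [1, 12]
dup    : [1, 12, 12]
rot    : [12, 12, 1]
0      : [12, 12, 1, 0]
rot    : [12, 1, 0, 12]
swap   : [12, 1, 12, 0]
*      : [12, 1, 0]
-      : [12, 1]
swap   : [1, 12]
-4     : [1, 12, -4]
dup    : [1, 12, -4, -4]
-      : [1, 12, 0]
negate : [1, 12, 0]

[1, 12, 0]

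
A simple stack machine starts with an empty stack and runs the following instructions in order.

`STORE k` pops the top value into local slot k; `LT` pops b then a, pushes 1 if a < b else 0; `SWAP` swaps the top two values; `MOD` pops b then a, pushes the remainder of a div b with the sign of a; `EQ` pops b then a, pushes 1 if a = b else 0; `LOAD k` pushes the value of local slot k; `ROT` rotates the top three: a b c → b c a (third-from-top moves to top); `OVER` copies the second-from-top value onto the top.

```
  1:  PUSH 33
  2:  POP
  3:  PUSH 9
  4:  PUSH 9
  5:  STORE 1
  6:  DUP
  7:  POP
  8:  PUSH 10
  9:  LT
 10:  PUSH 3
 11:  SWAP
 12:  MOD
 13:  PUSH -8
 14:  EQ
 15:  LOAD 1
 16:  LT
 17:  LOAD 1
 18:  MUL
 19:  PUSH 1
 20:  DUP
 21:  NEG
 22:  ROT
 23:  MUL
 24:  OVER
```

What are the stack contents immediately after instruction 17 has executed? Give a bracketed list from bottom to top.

PUSH 33 : 33
POP     : (empty)
PUSH 9  : 9
PUSH 9  : 9 9
STORE 1 : 9
DUP     : 9 9
POP     : 9
PUSH 10 : 9 10
LT      : 1
PUSH 3  : 1 3
SWAP    : 3 1
MOD     : 0
PUSH -8 : 0 -8
EQ      : 0
LOAD 1  : 0 9
LT      : 1
LOAD 1  : 1 9

[1, 9]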